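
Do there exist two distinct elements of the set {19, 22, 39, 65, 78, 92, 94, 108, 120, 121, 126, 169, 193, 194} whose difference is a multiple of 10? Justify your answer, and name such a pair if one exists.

Reduce each element mod 10: 19↦9, 22↦2, 39↦9, 65↦5, 78↦8, 92↦2, 94↦4, 108↦8, 120↦0, 121↦1, 126↦6, 169↦9, 193↦3, 194↦4. The residue 9 repeats (at 19 and 39), and 39 − 19 = 20 = 2·10.

Yes: 19 and 39.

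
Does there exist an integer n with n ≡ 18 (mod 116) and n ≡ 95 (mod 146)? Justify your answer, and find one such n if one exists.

gcd(116, 146) = 2. If n ≡ 18 (mod 116) and n ≡ 95 (mod 146), then n ≡ 18 (mod 2) and n ≡ 95 (mod 2).
However 18 ≡ 0 and 95 ≡ 1 (mod 2), and 0 ≠ 1.
So no integer satisfies both congruences.

No such integer exists.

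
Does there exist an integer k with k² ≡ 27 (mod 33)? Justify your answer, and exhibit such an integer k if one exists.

k = 15

Take k = 15. Then 15² = 225 = 6·33 + 27, so 15² ≡ 27 (mod 33).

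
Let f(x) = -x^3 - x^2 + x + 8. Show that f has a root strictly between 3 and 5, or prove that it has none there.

The endpoint values f(3) = -25 and f(5) = -137 are both negative. Claim: f(x) < 0 for every x in (3, 5).
Shift to the endpoint 3: with x = 3 + u (0 < u < 2), one computes f(3 + u) = -u^3 - 10u^2 - 32u - 25.
All 4 nonzero coefficients of this polynomial in u are negative; hence for u > 0 the value is a sum of negative terms (the constant -25 among them).
Therefore f(x) < 0 throughout (3, 5), and f has no zero there.

No such root exists.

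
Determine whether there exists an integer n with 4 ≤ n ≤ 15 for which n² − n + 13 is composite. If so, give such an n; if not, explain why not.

n = 5

At n = 5: 5² − 5 + 13 = 33 = 3·11, which is composite.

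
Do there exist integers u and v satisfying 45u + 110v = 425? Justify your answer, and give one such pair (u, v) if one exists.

u = 7, v = 1

Since gcd(45, 110) = 5 and 425 = 5·85, Bézout's identity guarantees a solution.
Dividing through by 5 reduces the equation to 9u + 22v = 85.
Run the Euclidean algorithm on 22 and 9: 22 = 2·9 + 4, 9 = 2·4 + 1, 4 = 4·1 + 0.
Unwinding: 1 = 9 − 2·4 = 9 − 2·(22 − 2·9) = −2·22 + 5·9, i.e. 9·5 + 22·(-2) = 1.
Scaling by 85 gives the particular solution (u, v) = (425, -170).
Subtracting 19·22 from u and adding 19·9 to v gives the tidier solution (7, 1).
Check: 45·7 + 110·1 = 315 + 110 = 425. ✓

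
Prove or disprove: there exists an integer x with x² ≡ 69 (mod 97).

Apply Euler's criterion with the prime 97: 69 is a quadratic residue iff 69^48 ≡ 1 (mod 97), and a non-residue iff it is ≡ −1.
Squaring successively (mod 97): 69^2 = 4761 ≡ 8; 69^4 ≡ 8² = 64 ≡ 64; 69^8 ≡ 64² = 4096 ≡ 22; 69^16 ≡ 22² = 484 ≡ 96; 69^32 ≡ 96² = 9216 ≡ 1.
Since 48 = 32 + 16, 69^48 ≡ 1 · 96; multiplying out mod 97: 1·96 = 96 ≡ 96. Thus 69^48 ≡ 96 ≡ −1 (mod 97).
The value −1 means 69 is a non-residue modulo 97, so x² ≡ 69 (mod 97) is impossible.

No such integer exists.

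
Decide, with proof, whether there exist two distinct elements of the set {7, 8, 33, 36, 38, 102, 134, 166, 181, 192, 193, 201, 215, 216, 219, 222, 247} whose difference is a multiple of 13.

Reduce each element mod 13: 7↦7, 8↦8, 33↦7, 36↦10, 38↦12, 102↦11, 134↦4, 166↦10, 181↦12, 192↦10, 193↦11, 201↦6, 215↦7, 216↦8, 219↦11, 222↦1, 247↦0. The residue 7 repeats (at 7 and 33), and 33 − 7 = 26 = 2·13.

Yes: 7 and 33.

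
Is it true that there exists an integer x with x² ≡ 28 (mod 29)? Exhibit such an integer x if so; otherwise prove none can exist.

Take x = 17. Then 17² = 289 = 9·29 + 28, so 17² ≡ 28 (mod 29).

x = 17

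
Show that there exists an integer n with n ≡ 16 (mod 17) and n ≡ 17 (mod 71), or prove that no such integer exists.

n = 798

gcd(17, 71) = 1, so the Chinese Remainder Theorem guarantees exactly one residue class mod 1207 satisfying both.
Write n = 16 + 17t and require 16 + 17t ≡ 17 (mod 71), i.e. 17t ≡ 1 (mod 71).
Since 17·46 = 782 = 11·71 + 1, the inverse of 17 mod 71 is 46.
Therefore t ≡ 46·1 = 46 (mod 71).
With t = 46: n = 16 + 17·46 = 798.
Verify: 798 = 46·17 + 16 and 798 = 11·71 + 17. ✓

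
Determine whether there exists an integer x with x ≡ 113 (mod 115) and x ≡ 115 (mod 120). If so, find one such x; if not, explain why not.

There is no such integer.

Reduce both congruences modulo 5, which divides 115 and 120: they say x ≡ 113 (mod 5) and x ≡ 115 (mod 5).
These are incompatible: 113 − 115 = -2 is not divisible by 5.
Therefore no such x exists.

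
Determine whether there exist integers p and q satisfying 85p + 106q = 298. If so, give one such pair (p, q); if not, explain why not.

p = 6, q = -2

Since gcd(85, 106) = 1, every integer is an integer combination of 85 and 106.
Run the Euclidean algorithm on 106 and 85: 106 = 1·85 + 21, 85 = 4·21 + 1, 21 = 21·1 + 0.
Back-substituting, 1 = 85 − 4·21 = 85 − 4·(106 − 1·85) = −4·106 + 5·85; that is, 85·5 + 106·(-4) = 1.
Scaling by 298 gives the particular solution (p, q) = (1490, -1192).
The general solution is p = 1490 + 106k, q = -1192 − 85k; taking k = -14 gives the smaller pair p = 6, q = -2.
Indeed 85·6 + 106·(-2) = 510 − 212 = 298.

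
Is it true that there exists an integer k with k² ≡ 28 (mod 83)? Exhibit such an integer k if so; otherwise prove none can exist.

k = 51

Take k = 51. Then 51² = 2601 = 31·83 + 28, so 51² ≡ 28 (mod 83).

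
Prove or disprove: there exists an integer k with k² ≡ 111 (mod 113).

Take k = 87. Then 87² = 7569 = 66·113 + 111, so 87² ≡ 111 (mod 113).

k = 87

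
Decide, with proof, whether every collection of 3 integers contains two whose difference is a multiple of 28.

Consider the 3 integers 117, 118, 119. They lie in distinct residue classes modulo 28, since 3 ≤ 28.
No two share a residue, so no pair has difference divisible by 28; the claim fails for this set.

No, the set {117, 118, 119} is a counterexample.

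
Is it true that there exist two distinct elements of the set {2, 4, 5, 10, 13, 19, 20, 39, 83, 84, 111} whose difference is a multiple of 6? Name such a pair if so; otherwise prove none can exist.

Yes: 2 and 20.

Both 2 and 20 leave remainder 2 on division by 6; their difference 18 = 3·6 is a multiple of 6.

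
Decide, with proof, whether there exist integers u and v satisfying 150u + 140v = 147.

There are no such integers.

Any value of 150u + 140v is a multiple of gcd(150, 140) = 10.
But 147 is not a multiple of 10 (it leaves remainder 7).
Hence no integers u, v satisfy the equation.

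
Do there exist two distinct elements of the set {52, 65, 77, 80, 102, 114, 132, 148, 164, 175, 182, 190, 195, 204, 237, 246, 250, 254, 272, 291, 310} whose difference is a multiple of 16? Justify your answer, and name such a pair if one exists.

Yes: 52 and 132.

Both 52 and 132 leave remainder 4 on division by 16; their difference 80 = 5·16 is a multiple of 16.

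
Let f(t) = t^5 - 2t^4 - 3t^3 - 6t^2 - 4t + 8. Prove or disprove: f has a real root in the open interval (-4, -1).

f(-4) = -1416 and f(-1) = 6, which have opposite signs.
Since f is a polynomial it is continuous on [-4, -1].
By the Intermediate Value Theorem f must vanish at some point of (-4, -1).

Such a root exists.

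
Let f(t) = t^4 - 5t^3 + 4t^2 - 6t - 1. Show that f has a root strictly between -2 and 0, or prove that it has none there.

f(-2) = 83 and f(0) = -1, which have opposite signs.
Since f is a polynomial it is continuous on [-2, 0].
By the Intermediate Value Theorem, f takes the value 0 somewhere in the open interval.

Yes, f has a root in the interval.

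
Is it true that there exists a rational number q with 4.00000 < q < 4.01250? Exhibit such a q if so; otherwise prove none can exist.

Scale by 81: the interval becomes (324.00000, 325.01250), which contains the integer 325.
So q = 325/81 works: it is a ratio of integers, and dividing 81·4.00000 < 325 < 81·4.01250 through by 81 gives 4.00000 < 325/81 < 4.01250.

q = 325/81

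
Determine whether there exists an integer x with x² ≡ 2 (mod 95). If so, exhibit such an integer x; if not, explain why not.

Work modulo the divisor 5 of 95. If x² ≡ 2 (mod 95) then x² ≡ 2 (mod 5).
Since (5 − x)² ≡ x² (mod 5), it suffices to square x = 0, 1, …, 2: the residues are 0, 1, 4.
The set of squares mod 5 is therefore {0, 1, 4}, which does not contain 2.
Therefore x² ≡ 2 (mod 95) has no solution.

There is no such integer.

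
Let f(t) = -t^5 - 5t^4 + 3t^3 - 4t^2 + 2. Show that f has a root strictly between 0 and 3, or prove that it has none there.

f(0) = 2 and f(3) = -601, which have opposite signs.
Since f is a polynomial it is continuous on [0, 3].
By the Intermediate Value Theorem f must vanish at some point of (0, 3).

Yes, f has a root in the interval.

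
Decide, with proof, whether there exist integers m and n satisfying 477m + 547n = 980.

477 and 547 are coprime, so 477m + 547n ranges over all of ℤ.
Dividing repeatedly: 547 = 1·477 + 70, 477 = 6·70 + 57, 70 = 1·57 + 13, 57 = 4·13 + 5, 13 = 2·5 + 3, 5 = 1·3 + 2, 3 = 1·2 + 1, 2 = 2·1 + 0.
Back-substituting, 1 = 3 − 1·2 = 3 − (5 − 1·3) = −5 + 2·3 = −5 + 2·(13 − 2·5) = 2·13 − 5·5 = 2·13 − 5·(57 − 4·13) = −5·57 + 22·13 = −5·57 + 22·(70 − 1·57) = 22·70 − 27·57 = 22·70 − 27·(477 − 6·70) = −27·477 + 184·70 = −27·477 + 184·(547 − 1·477) = 184·547 − 211·477; that is, 477·(-211) + 547·184 = 1.
Scaling by 980 gives the particular solution (m, n) = (-206780, 180320).
The general solution is m = -206780 + 547k, n = 180320 − 477k; taking k = 379 gives the smaller pair m = 533, n = -463.
Indeed 477·533 + 547·(-463) = 254241 − 253261 = 980.

m = 533, n = -463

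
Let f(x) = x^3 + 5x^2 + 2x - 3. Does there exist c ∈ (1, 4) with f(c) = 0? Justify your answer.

The endpoint values f(1) = 5 and f(4) = 149 are both positive. Claim: f(x) > 0 for every x in (1, 4).
Shift to the endpoint 1: with x = 1 + u (0 < u < 3), one computes f(1 + u) = u^3 + 8u^2 + 15u + 5.
The nonzero coefficients here are all positive, so for u > 0 every term is positive (or zero), and the constant term 5 is strictly positive.
Therefore f(x) > 0 throughout (1, 4), and f has no zero there.

No.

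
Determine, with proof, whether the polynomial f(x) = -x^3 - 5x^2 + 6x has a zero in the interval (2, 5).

f(2) = -16 and f(5) = -220, both negative, so a sign-change argument is unavailable; we show f keeps this sign on the whole interval.
Shift to the endpoint 2: with x = 2 + u (0 < u < 3), one computes f(2 + u) = -u^3 - 11u^2 - 26u - 16.
The nonzero coefficients here are all negative, so for u > 0 every term is negative (or zero), and the constant term -16 is strictly negative.
So f is strictly negative on (2, 5); no root exists in the interval.

No.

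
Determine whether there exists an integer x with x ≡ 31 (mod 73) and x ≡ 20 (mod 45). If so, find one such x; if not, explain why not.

gcd(73, 45) = 1, so the Chinese Remainder Theorem guarantees exactly one residue class mod 3285 satisfying both.
Write x = 31 + 73t and require 31 + 73t ≡ 20 (mod 45), i.e. 73t ≡ 34 (mod 45).
73 ≡ 28 (mod 45), so this reads 28t ≡ 34 (mod 45). Since 28·37 = 1036 = 23·45 + 1, the inverse of 28 mod 45 is 37.
Therefore t ≡ 37·34 = 1258 ≡ 43 (mod 45).
Taking t = 43 gives x = 31 + 73·43 = 3170.
Verify: 3170 = 43·73 + 31 and 3170 = 70·45 + 20. ✓

x = 3170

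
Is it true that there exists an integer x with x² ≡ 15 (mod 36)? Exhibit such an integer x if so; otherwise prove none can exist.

Since 4 ∣ 36, a solution of x² ≡ 15 (mod 36) would also satisfy x² ≡ 15 ≡ 3 (mod 4).
Squares mod 4 repeat after x = 2 (as (−x)² = x²); for x = 0..2 they are 0, 1, 0.
The set of squares mod 4 is therefore {0, 1}, which does not contain 3.
Hence no integer x has x² ≡ 15 (mod 36).

No, no such integer exists.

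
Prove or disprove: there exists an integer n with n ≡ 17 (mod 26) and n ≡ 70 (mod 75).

n = 745

Since 26 and 75 share no common factor, CRT says the pair of congruences has a solution (unique mod 1950).
Any solution of the first congruence is n = 17 + 26t; substituting into the second, 26t ≡ 70 − 17 ≡ 53 (mod 75).
Since 26·26 = 676 = 9·75 + 1, the inverse of 26 mod 75 is 26.
Multiplying by 26: t ≡ 26·53 = 1378 ≡ 28 (mod 75).
Taking t = 28 gives n = 17 + 26·28 = 745.
Verify: 745 = 28·26 + 17 and 745 = 9·75 + 70. ✓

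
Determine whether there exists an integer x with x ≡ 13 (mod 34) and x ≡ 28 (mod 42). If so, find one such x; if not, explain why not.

gcd(34, 42) = 2. If x ≡ 13 (mod 34) and x ≡ 28 (mod 42), then x ≡ 13 (mod 2) and x ≡ 28 (mod 2).
These are incompatible: 13 − 28 = -15 is not divisible by 2.
Therefore no such x exists.

No, no such integer exists.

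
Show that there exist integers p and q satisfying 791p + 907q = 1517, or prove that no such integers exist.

p = 761, q = -662

Since gcd(791, 907) = 1, every integer is an integer combination of 791 and 907.
Euclidean algorithm: 907 = 1·791 + 116, 791 = 6·116 + 95, 116 = 1·95 + 21, 95 = 4·21 + 11, 21 = 1·11 + 10, 11 = 1·10 + 1, 10 = 10·1 + 0.
Unwinding: 1 = 11 − 1·10 = 11 − (21 − 1·11) = −21 + 2·11 = −21 + 2·(95 − 4·21) = 2·95 − 9·21 = 2·95 − 9·(116 − 1·95) = −9·116 + 11·95 = −9·116 + 11·(791 − 6·116) = 11·791 − 75·116 = 11·791 − 75·(907 − 1·791) = −75·907 + 86·791, i.e. 791·86 + 907·(-75) = 1.
Scaling by 1517 gives the particular solution (p, q) = (130462, -113775).
The general solution is p = 130462 + 907k, q = -113775 − 791k; taking k = -143 gives the smaller pair p = 761, q = -662.
Indeed 791·761 + 907·(-662) = 601951 − 600434 = 1517.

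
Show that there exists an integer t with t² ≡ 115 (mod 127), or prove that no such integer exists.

t = 78

Take t = 78. Then 78² = 6084 = 47·127 + 115, so 78² ≡ 115 (mod 127).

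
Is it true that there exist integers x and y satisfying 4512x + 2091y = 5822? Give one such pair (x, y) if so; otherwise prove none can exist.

No such integers exist.

Both 4512 and 2091 are divisible by gcd(4512, 2091) = 3, hence so is any combination 4512x + 2091y.
However 5822 leaves remainder 2 on division by 3.
Therefore 4512x + 2091y = 5822 has no solution in integers.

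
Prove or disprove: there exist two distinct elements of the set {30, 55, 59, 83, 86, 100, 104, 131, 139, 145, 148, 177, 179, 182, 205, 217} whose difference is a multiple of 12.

Reduce each element mod 12: 30↦6, 55↦7, 59↦11, 83↦11, 86↦2, 100↦4, 104↦8, 131↦11, 139↦7, 145↦1, 148↦4, 177↦9, 179↦11, 182↦2, 205↦1, 217↦1. The residue 7 repeats (at 55 and 139), and 139 − 55 = 84 = 7·12.

The pair (55, 139) works.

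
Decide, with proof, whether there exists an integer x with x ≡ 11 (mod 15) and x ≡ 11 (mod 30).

x = 11

gcd(15, 30) = 15. A simultaneous solution exists iff 11 ≡ 11 (mod 15); here 11 mod 15 = 11 = 11 mod 15, so it does.
In fact x = 11 itself already satisfies 11 mod 30 = 11.
Verify: 11 = 0·15 + 11 and 11 = 0·30 + 11. ✓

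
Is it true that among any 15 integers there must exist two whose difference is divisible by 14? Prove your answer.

Partition the integers by their residue mod 14; there are 14 classes.
Placing 15 integers into 14 classes, some class receives at least two — say a and b.
Then a ≡ b (mod 14), i.e. 14 ∣ (a − b).

Yes, this is always true.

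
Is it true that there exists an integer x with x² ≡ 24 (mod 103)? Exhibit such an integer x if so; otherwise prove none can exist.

Apply Euler's criterion with the prime 103: 24 is a quadratic residue iff 24^51 ≡ 1 (mod 103), and a non-residue iff it is ≡ −1.
Squaring successively (mod 103): 24^2 = 576 ≡ 61; 24^4 ≡ 61² = 3721 ≡ 13; 24^8 ≡ 13² = 169 ≡ 66; 24^16 ≡ 66² = 4356 ≡ 30; 24^32 ≡ 30² = 900 ≡ 76.
Since 51 = 32 + 16 + 2 + 1, 24^51 ≡ 76 · 30 · 61 · 24; multiplying out mod 103: 76·30 = 2280 ≡ 14, then 14·61 = 854 ≡ 30, then 30·24 = 720 ≡ 102. Thus 24^51 ≡ 102 ≡ −1 (mod 103).
By Euler's criterion 24 is a quadratic non-residue mod 103: no x satisfies x² ≡ 24 (mod 103).

No such integer exists.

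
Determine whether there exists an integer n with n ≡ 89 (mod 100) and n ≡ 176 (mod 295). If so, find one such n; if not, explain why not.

Both moduli are multiples of 5 = gcd(100, 295), so any solution would satisfy n ≡ 89 and n ≡ 176 modulo 5 simultaneously.
However 89 ≡ 4 and 176 ≡ 1 (mod 5), and 4 ≠ 1.
Therefore no such n exists.

There is no such integer.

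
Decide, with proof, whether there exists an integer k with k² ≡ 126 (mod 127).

127 is prime, so by Euler's criterion 126 is a square mod 127 iff 126^((127−1)/2) = 126^63 ≡ 1 (mod 127).
Squaring successively (mod 127): 126^2 = 15876 ≡ 1; 126^4 ≡ 1² = 1 ≡ 1; 126^8 ≡ 1² = 1 ≡ 1; 126^16 ≡ 1² = 1 ≡ 1; 126^32 ≡ 1² = 1 ≡ 1.
Since 63 = 32 + 16 + 8 + 4 + 2 + 1, 126^63 ≡ 1 · 1 · 1 · 1 · 1 · 126; multiplying out mod 127: 1·1 = 1 ≡ 1, then 1·1 = 1 ≡ 1, then 1·1 = 1 ≡ 1, then 1·1 = 1 ≡ 1, then 1·126 = 126 ≡ 126. Thus 126^63 ≡ 126 ≡ −1 (mod 127).
By Euler's criterion 126 is a quadratic non-residue mod 127: no k satisfies k² ≡ 126 (mod 127).

No, no such integer exists.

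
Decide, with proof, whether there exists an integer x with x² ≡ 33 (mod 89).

Apply Euler's criterion with the prime 89: 33 is a quadratic residue iff 33^44 ≡ 1 (mod 89), and a non-residue iff it is ≡ −1.
Repeated squaring mod 89: 33^2 = 1089 ≡ 21; 33^4 ≡ 21² = 441 ≡ 85; 33^8 ≡ 85² = 7225 ≡ 16; 33^16 ≡ 16² = 256 ≡ 78; 33^32 ≡ 78² = 6084 ≡ 32.
Since 44 = 32 + 8 + 4, 33^44 ≡ 32 · 16 · 85; multiplying out mod 89: 32·16 = 512 ≡ 67, then 67·85 = 5695 ≡ 88. Thus 33^44 ≡ 88 ≡ −1 (mod 89).
By Euler's criterion 33 is a quadratic non-residue mod 89: no x satisfies x² ≡ 33 (mod 89).

There is no such integer.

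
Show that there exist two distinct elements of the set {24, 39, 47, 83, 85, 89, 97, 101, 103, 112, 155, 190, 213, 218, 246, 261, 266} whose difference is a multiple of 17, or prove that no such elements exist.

Residues mod 17: 24↦7, 39↦5, 47↦13, 83↦15, 85↦0, 89↦4, 97↦12, 101↦16, 103↦1, 112↦10, 155↦2, 190↦3, 213↦9, 218↦14, 246↦8, 261↦6, 266↦11.
These 17 residues are pairwise different, hence no difference of two elements is divisible by 17.

No, no such pair exists.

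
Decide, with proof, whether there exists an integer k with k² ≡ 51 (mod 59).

Take k = 46. Then 46² = 2116 = 35·59 + 51, so 46² ≡ 51 (mod 59).

k = 46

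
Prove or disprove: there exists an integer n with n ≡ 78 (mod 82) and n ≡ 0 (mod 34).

n = 816

The moduli are not coprime: gcd(82, 34) = 2. Compatibility requires 2 ∣ (0 − 78) = -78, which holds, so solutions exist.
Write n = 78 + 82t. Then 82t ≡ 0 − 78 ≡ 24 (mod 34); dividing through by 2 gives 41t ≡ 12 (mod 17).
41 ≡ 7 (mod 17), so this reads 7t ≡ 12 (mod 17). To invert 7 modulo 17: 17 = 2·7 + 3, 7 = 2·3 + 1, 3 = 3·1 + 0, and unwinding, 1 = 7 − 2·3 = 7 − 2·(17 − 2·7) = −2·17 + 5·7. Thus 7⁻¹ ≡ 5 (mod 17).
Therefore t ≡ 5·12 = 60 ≡ 9 (mod 17).
Then n = 78 + 82·9 = 816.
Check: 816 mod 82 = 78, 816 mod 34 = 0. ✓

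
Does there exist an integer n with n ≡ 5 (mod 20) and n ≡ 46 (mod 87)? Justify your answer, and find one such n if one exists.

n = 1525

Since 20 and 87 share no common factor, CRT says the pair of congruences has a solution (unique mod 1740).
Write n = 5 + 20t and require 5 + 20t ≡ 46 (mod 87), i.e. 20t ≡ 41 (mod 87).
To invert 20 modulo 87: 87 = 4·20 + 7, 20 = 2·7 + 6, 7 = 1·6 + 1, 6 = 6·1 + 0, and unwinding, 1 = 7 − 1·6 = 7 − (20 − 2·7) = −20 + 3·7 = −20 + 3·(87 − 4·20) = 3·87 − 13·20. Thus 20⁻¹ ≡ -13 ≡ 74 (mod 87).
Therefore t ≡ 74·41 = 3034 ≡ 76 (mod 87).
Taking t = 76 gives n = 5 + 20·76 = 1525.
Indeed 1525 ≡ 5 (mod 20) and 1525 ≡ 46 (mod 87).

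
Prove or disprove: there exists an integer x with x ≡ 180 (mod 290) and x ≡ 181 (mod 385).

No such integer exists.

Both moduli are multiples of 5 = gcd(290, 385), so any solution would satisfy x ≡ 180 and x ≡ 181 modulo 5 simultaneously.
These are incompatible: 180 − 181 = -1 is not divisible by 5.
So no integer satisfies both congruences.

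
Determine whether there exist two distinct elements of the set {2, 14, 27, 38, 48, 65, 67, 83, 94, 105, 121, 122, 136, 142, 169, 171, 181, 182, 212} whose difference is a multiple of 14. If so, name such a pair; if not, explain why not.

Reduce each element mod 14: 2↦2, 14↦0, 27↦13, 38↦10, 48↦6, 65↦9, 67↦11, 83↦13, 94↦10, 105↦7, 121↦9, 122↦10, 136↦10, 142↦2, 169↦1, 171↦3, 181↦13, 182↦0, 212↦2. The residue 2 repeats (at 2 and 142), and 142 − 2 = 140 = 10·14.

Yes: 2 and 142.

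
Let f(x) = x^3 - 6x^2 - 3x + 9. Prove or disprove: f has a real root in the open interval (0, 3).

Yes, f has a root in the interval.

f(0) = 9 and f(3) = -27, which have opposite signs.
f is continuous everywhere (it is a polynomial), in particular on [0, 3].
By the Intermediate Value Theorem, f takes the value 0 somewhere in the open interval.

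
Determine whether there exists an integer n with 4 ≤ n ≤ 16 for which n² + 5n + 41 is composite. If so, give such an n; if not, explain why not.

n = 16

At n = 16: 16² + 5·16 + 41 = 377 = 13·29, which is composite.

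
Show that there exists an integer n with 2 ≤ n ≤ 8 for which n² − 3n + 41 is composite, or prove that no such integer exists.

At n = 7: 7² − 3·7 + 41 = 69 = 3·23, which is composite.

n = 7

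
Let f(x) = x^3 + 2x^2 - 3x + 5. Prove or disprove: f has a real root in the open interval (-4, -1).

Yes, f has a root in the interval.

f(-4) = -15 and f(-1) = 9, which have opposite signs.
Since f is a polynomial it is continuous on [-4, -1].
By the Intermediate Value Theorem f must vanish at some point of (-4, -1).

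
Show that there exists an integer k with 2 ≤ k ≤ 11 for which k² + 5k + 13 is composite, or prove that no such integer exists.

k = 2

At k = 2: 2² + 5·2 + 13 = 27 = 3·9, which is composite.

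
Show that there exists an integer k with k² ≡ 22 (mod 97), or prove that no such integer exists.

k = 33

Take k = 33. Then 33² = 1089 = 11·97 + 22, so 33² ≡ 22 (mod 97).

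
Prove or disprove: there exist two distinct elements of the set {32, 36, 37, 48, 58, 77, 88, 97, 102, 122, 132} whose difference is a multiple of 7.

The pair (32, 88) works.

32 mod 7 = 4 and 88 mod 7 = 4, so 88 − 32 = 56 = 8·7.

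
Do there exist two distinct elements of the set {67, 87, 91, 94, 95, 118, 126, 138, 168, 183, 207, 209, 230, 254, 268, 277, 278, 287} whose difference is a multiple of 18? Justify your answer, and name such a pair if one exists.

Two integers differ by a multiple of 18 exactly when they have the same residue mod 18. The residues are 67↦13, 87↦15, 91↦1, 94↦4, 95↦5, 118↦10, 126↦0, 138↦12, 168↦6, 183↦3, 207↦9, 209↦11, 230↦14, 254↦2, 268↦16, 277↦7, 278↦8, 287↦17.
These 18 residues are pairwise different, hence no difference of two elements is divisible by 18.

There is no such pair.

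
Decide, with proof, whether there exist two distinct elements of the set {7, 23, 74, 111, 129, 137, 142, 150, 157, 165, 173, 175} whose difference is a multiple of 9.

7 mod 9 = 7 and 142 mod 9 = 7, so 142 − 7 = 135 = 15·9.

The pair (7, 142) works.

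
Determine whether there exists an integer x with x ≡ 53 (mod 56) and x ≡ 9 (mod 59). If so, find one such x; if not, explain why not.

x = 3077

The moduli 56 and 59 are coprime, so by the Chinese Remainder Theorem a unique solution modulo 3304 exists.
Write x = 53 + 56t and require 53 + 56t ≡ 9 (mod 59), i.e. 56t ≡ 15 (mod 59).
Invert 56 mod 59 by the Euclidean algorithm: 59 = 1·56 + 3, 56 = 18·3 + 2, 3 = 1·2 + 1, 2 = 2·1 + 0; back-substituting, 1 = 3 − 1·2 = 3 − (56 − 18·3) = −56 + 19·3 = −56 + 19·(59 − 1·56) = 19·59 − 20·56. Hence 56·(-20) ≡ 1, so 56⁻¹ ≡ -20 ≡ 39 (mod 59).
Therefore t ≡ 39·15 = 585 ≡ 54 (mod 59).
Taking t = 54 gives x = 53 + 56·54 = 3077.
Verify: 3077 = 54·56 + 53 and 3077 = 52·59 + 9. ✓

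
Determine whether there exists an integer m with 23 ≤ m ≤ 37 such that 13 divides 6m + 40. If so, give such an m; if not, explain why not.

Scanning upward from m = 23 gives 178, 184, 190, 196, 202, none divisible by 13. m = 28 works, since 6·28 + 40 = 208 = 16·13.

m = 28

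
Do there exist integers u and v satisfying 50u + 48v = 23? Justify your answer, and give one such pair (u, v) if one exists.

Both 50 and 48 are divisible by gcd(50, 48) = 2, hence so is any combination 50u + 48v.
But 23 = 2·11 + 1, so 2 ∤ 23.
So the equation is unsolvable over ℤ.

There are no such integers.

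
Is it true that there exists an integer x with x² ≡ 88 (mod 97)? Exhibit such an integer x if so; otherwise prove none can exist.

Take x = 31. Then 31² = 961 = 9·97 + 88, so 31² ≡ 88 (mod 97).

x = 31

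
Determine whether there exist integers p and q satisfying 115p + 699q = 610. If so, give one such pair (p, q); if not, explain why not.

115 and 699 are coprime, so 115p + 699q ranges over all of ℤ.
Run the Euclidean algorithm on 699 and 115: 699 = 6·115 + 9, 115 = 12·9 + 7, 9 = 1·7 + 2, 7 = 3·2 + 1, 2 = 2·1 + 0.
Back-substituting, 1 = 7 − 3·2 = 7 − 3·(9 − 1·7) = −3·9 + 4·7 = −3·9 + 4·(115 − 12·9) = 4·115 − 51·9 = 4·115 − 51·(699 − 6·115) = −51·699 + 310·115; that is, 115·310 + 699·(-51) = 1.
Scaling by 610 gives the particular solution (p, q) = (189100, -31110).
Shifting by a multiple of (699, −115) keeps it a solution: p = 189100 − 270·699 = 370, q = -31110 + 270·115 = -60.
Check: 115·370 + 699·(-60) = 42550 − 41940 = 610. ✓

p = 370, q = -60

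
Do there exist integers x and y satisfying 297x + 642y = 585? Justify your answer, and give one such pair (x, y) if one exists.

gcd(297, 642) = 3, and 3 divides 585, so integer solutions exist.
Dividing through by 3 reduces the equation to 99x + 214y = 195.
Dividing repeatedly: 214 = 2·99 + 16, 99 = 6·16 + 3, 16 = 5·3 + 1, 3 = 3·1 + 0.
Back-substituting, 1 = 16 − 5·3 = 16 − 5·(99 − 6·16) = −5·99 + 31·16 = −5·99 + 31·(214 − 2·99) = 31·214 − 67·99; that is, 99·(-67) + 214·31 = 1.
Times 195: 99·(-13065) + 214·6045 = 195, so (-13065, 6045) solves it.
The general solution is x = -13065 + 214k, y = 6045 − 99k; taking k = 62 gives the smaller pair x = 203, y = -93.
Indeed 297·203 + 642·(-93) = 60291 − 59706 = 585.

x = 203, y = -93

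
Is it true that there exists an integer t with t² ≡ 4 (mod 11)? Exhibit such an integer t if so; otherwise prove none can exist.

t = 2

Take t = 2. Then 2² = 4, and since 0 ≤ 4 < 11 this is already reduced: 2² ≡ 4 (mod 11).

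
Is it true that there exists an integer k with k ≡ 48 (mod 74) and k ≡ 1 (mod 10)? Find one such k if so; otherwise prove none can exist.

Reduce both congruences modulo 2, which divides 74 and 10: they say k ≡ 48 (mod 2) and k ≡ 1 (mod 2).
These are incompatible: 48 − 1 = 47 is not divisible by 2.
Hence the system has no solution.

No, no such integer exists.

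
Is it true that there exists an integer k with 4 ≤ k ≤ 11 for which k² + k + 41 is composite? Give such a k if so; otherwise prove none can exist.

The values for k = 4, 5, …, 11 are 61, 71, 83, 97, 113, 131, 151, 173, and each of these is prime.
So no value in the range makes the expression composite.

There is no such integer k in that range.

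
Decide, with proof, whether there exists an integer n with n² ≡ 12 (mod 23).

n = 14

n = 14 works: 14² = 196, and 196 − 12 = 184 = 8·23.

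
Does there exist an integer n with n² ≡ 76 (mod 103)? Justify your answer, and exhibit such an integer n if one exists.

n = 30

Take n = 30. Then 30² = 900 = 8·103 + 76, so 30² ≡ 76 (mod 103).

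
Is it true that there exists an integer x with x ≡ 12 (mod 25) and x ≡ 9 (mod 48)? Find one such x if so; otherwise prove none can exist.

Since 25 and 48 share no common factor, CRT says the pair of congruences has a solution (unique mod 1200).
Any solution of the first congruence is x = 12 + 25t; substituting into the second, 25t ≡ 9 − 12 ≡ 45 (mod 48).
Note 25·25 = 625 ≡ 1 (mod 48) (as 625 − 1 = 13·48), so 25⁻¹ ≡ 25.
Multiplying by 25: t ≡ 25·45 = 1125 ≡ 21 (mod 48).
Taking t = 21 gives x = 12 + 25·21 = 537.
Check: 537 mod 25 = 12, 537 mod 48 = 9. ✓

x = 537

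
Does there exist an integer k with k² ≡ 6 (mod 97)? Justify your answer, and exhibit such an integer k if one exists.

k = 43

Take k = 43. Then 43² = 1849 = 19·97 + 6, so 43² ≡ 6 (mod 97).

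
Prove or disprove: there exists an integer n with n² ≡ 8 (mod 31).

n = 16

Take n = 16. Then 16² = 256 = 8·31 + 8, so 16² ≡ 8 (mod 31).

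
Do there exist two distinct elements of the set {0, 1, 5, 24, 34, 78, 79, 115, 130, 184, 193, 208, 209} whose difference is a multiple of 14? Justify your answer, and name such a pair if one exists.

Reduce each element modulo 14: 0↦0, 1↦1, 5↦5, 24↦10, 34↦6, 78↦8, 79↦9, 115↦3, 130↦4, 184↦2, 193↦11, 208↦12, 209↦13.
All 13 residues are distinct, so no two elements differ by a multiple of 14.

No, no such pair exists.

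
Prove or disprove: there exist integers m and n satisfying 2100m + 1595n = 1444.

No such integers exist.

Both 2100 and 1595 are divisible by gcd(2100, 1595) = 5, hence so is any combination 2100m + 1595n.
But 1444 is not a multiple of 5 (it leaves remainder 4).
So the equation is unsolvable over ℤ.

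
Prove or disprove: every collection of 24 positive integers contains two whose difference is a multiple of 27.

No; for instance {25, 26, 27, 28, 29, 30, 31, 32, 33, 34, 35, 36, 37, 38, 39, 40, 41, 42, 43, 44, 45, 46, 47, 48} is a counterexample.

Try 24 consecutive integers, 25, 26, …, 48. Their remainders mod 27 are 25, 26, 0, 1, 2, 3, 4, 5, 6, 7, 8, 9, 10, 11, 12, 13, 14, 15, 16, 17, 18, 19, 20, 21 — pairwise different, as any 24 ≤ 27 consecutive integers have distinct residues.
The differences between them range over 1, …, 23, none of which is divisible by 27.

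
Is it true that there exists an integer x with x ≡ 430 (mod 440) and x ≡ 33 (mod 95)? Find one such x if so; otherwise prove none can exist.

No such integer exists.

Reduce both congruences modulo 5, which divides 440 and 95: they say x ≡ 430 (mod 5) and x ≡ 33 (mod 5).
These are incompatible: 430 − 33 = 397 is not divisible by 5.
So no integer satisfies both congruences.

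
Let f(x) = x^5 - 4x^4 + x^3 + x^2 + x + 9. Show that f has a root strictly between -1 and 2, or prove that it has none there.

f(-1) = 3 and f(2) = -9, which have opposite signs.
Since f is a polynomial it is continuous on [-1, 2].
By the Intermediate Value Theorem f must vanish at some point of (-1, 2).

Yes, f has a root in the interval.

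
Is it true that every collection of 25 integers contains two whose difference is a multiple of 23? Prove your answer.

Partition the integers by their residue mod 23; there are 23 classes.
Placing 25 integers into 23 classes, some class receives at least two — say a and b.
Equal remainders mean a − b ≡ 0 (mod 23), so 23 divides their difference.

True.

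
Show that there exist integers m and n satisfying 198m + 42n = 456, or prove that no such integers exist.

m = 4, n = -8

gcd(198, 42) = 6, and 6 divides 456, so integer solutions exist.
Dividing through by 6 reduces the equation to 33m + 7n = 76.
Run the Euclidean algorithm on 33 and 7: 33 = 4·7 + 5, 7 = 1·5 + 2, 5 = 2·2 + 1, 2 = 2·1 + 0.
Unwinding: 1 = 5 − 2·2 = 5 − 2·(7 − 1·5) = −2·7 + 3·5 = −2·7 + 3·(33 − 4·7) = 3·33 − 14·7, i.e. 33·3 + 7·(-14) = 1.
Times 76: 33·228 + 7·(-1064) = 76, so (228, -1064) solves it.
Subtracting 32·7 from m and adding 32·33 to n gives the tidier solution (4, -8).
Check: 198·4 + 42·(-8) = 792 − 336 = 456. ✓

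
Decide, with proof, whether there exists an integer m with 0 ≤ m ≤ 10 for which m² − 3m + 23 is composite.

m = 9

At m = 9: 9² − 3·9 + 23 = 77 = 7·11, which is composite.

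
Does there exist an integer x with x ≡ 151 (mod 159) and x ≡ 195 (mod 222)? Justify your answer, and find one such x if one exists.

No such integer exists.

Both moduli are multiples of 3 = gcd(159, 222), so any solution would satisfy x ≡ 151 and x ≡ 195 modulo 3 simultaneously.
These are incompatible: 151 − 195 = -44 is not divisible by 3.
Hence the system has no solution.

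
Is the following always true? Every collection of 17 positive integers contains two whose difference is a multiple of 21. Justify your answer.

No, the set {11, 12, 13, 14, 15, 16, 17, 18, 19, 20, 21, 22, 23, 24, 25, 26, 27} is a counterexample.

Consider the 17 integers 11, 12, …, 27. They lie in distinct residue classes modulo 21, since 17 ≤ 21.
The differences between them range over 1, …, 16, none of which is divisible by 21.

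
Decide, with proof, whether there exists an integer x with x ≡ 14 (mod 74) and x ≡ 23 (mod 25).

The moduli 74 and 25 are coprime, so by the Chinese Remainder Theorem a unique solution modulo 1850 exists.
Write x = 14 + 74t and require 14 + 74t ≡ 23 (mod 25), i.e. 74t ≡ 9 (mod 25).
74 ≡ 24 (mod 25), so this reads 24t ≡ 9 (mod 25). Invert 24 mod 25 by the Euclidean algorithm: 25 = 1·24 + 1, 24 = 24·1 + 0; back-substituting, 1 = 25 − 1·24. Hence 24·(-1) ≡ 1, so 24⁻¹ ≡ -1 ≡ 24 (mod 25).
Multiplying by 24: t ≡ 24·9 = 216 ≡ 16 (mod 25).
With t = 16: x = 14 + 74·16 = 1198.
Verify: 1198 = 16·74 + 14 and 1198 = 47·25 + 23. ✓

x = 1198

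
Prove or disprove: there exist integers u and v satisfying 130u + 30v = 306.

There are no such integers.

Both 130 and 30 are divisible by gcd(130, 30) = 10, hence so is any combination 130u + 30v.
However 306 leaves remainder 6 on division by 10.
So the equation is unsolvable over ℤ.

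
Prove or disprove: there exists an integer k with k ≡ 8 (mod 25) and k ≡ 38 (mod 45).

k = 83

gcd(25, 45) = 5. A simultaneous solution exists iff 8 ≡ 38 (mod 5); here 8 mod 5 = 3 = 38 mod 5, so it does.
The integers ≡ 8 (mod 25) are 8, 33, 58, 83, …; their remainders mod 45 are 8, 33, 13, 38, so k = 83 is the first that is ≡ 38 (mod 45).
Verify: 83 = 3·25 + 8 and 83 = 1·45 + 38. ✓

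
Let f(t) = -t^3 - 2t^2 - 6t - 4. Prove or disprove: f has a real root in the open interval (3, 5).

f(3) = -67 and f(5) = -209, both negative.
The derivative f'(t) = -3t^2 - 4t - 6 is a quadratic with discriminant (-4)² − 4·(-3)·(-6) = -56 < 0; it never vanishes, so it is always negative (sign of the leading coefficient).
Hence f is strictly decreasing on ℝ, and in particular on [3, 5]. A strictly monotone function with same-sign endpoint values stays negative on the whole interval, so f has no zero in (3, 5).

No.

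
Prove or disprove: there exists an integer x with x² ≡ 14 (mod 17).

No such integer exists.

Squares mod 17 repeat after x = 8 (as (−x)² = x²); for x = 0..8 they are 0, 1, 4, 9, 16, 8, 2, 15, 13.
The set of squares mod 17 is therefore {0, 1, 2, 4, 8, 9, 13, 15, 16}, which does not contain 14.
Therefore x² ≡ 14 (mod 17) has no solution.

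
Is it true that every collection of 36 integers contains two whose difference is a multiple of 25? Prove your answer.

True.

Each integer lies in one of the 25 residue classes modulo 25.
Placing 36 integers into 25 classes, some class receives at least two — say a and b.
Their difference a − b is then a multiple of 25.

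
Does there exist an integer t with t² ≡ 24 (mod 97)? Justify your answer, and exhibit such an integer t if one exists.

t = 11

Take t = 11. Then 11² = 121 = 1·97 + 24, so 11² ≡ 24 (mod 97).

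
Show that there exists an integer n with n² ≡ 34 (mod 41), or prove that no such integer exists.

No, no such integer exists.

Apply Euler's criterion with the prime 41: 34 is a quadratic residue iff 34^20 ≡ 1 (mod 41), and a non-residue iff it is ≡ −1.
Squaring successively (mod 41): 34^2 = 1156 ≡ 8; 34^4 ≡ 8² = 64 ≡ 23; 34^8 ≡ 23² = 529 ≡ 37; 34^16 ≡ 37² = 1369 ≡ 16.
Since 20 = 16 + 4, 34^20 ≡ 16 · 23; multiplying out mod 41: 16·23 = 368 ≡ 40. Thus 34^20 ≡ 40 ≡ −1 (mod 41).
The value −1 means 34 is a non-residue modulo 41, so n² ≡ 34 (mod 41) is impossible.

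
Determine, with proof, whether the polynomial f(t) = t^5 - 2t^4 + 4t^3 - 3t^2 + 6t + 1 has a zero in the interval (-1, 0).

Such a root exists.

f(-1) = -15 and f(0) = 1, which have opposite signs.
As a polynomial, f is continuous on every closed interval.
By the Intermediate Value Theorem f must vanish at some point of (-1, 0).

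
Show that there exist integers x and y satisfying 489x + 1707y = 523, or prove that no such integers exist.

No such integers exist.

Any value of 489x + 1707y is a multiple of gcd(489, 1707) = 3.
But 523 = 3·174 + 1, so 3 ∤ 523.
Therefore 489x + 1707y = 523 has no solution in integers.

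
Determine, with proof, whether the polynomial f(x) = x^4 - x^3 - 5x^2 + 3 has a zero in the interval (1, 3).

f(1) = -2 and f(3) = 12, which have opposite signs.
f is continuous everywhere (it is a polynomial), in particular on [1, 3].
By the Intermediate Value Theorem, f takes the value 0 somewhere in the open interval.

Such a root exists.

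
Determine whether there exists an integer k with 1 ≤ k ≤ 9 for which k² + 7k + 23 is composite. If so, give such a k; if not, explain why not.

k = 8

At k = 8: 8² + 7·8 + 23 = 143 = 11·13, which is composite.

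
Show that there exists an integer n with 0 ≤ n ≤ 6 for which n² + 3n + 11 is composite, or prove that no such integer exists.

At n = 1: 1² + 3·1 + 11 = 15 = 3·5, which is composite.

n = 1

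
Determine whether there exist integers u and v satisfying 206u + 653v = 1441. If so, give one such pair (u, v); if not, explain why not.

u = 175, v = -53

206 and 653 are coprime, so 206u + 653v ranges over all of ℤ.
Euclidean algorithm: 653 = 3·206 + 35, 206 = 5·35 + 31, 35 = 1·31 + 4, 31 = 7·4 + 3, 4 = 1·3 + 1, 3 = 3·1 + 0.
Back-substituting, 1 = 4 − 1·3 = 4 − (31 − 7·4) = −31 + 8·4 = −31 + 8·(35 − 1·31) = 8·35 − 9·31 = 8·35 − 9·(206 − 5·35) = −9·206 + 53·35 = −9·206 + 53·(653 − 3·206) = 53·653 − 168·206; that is, 206·(-168) + 653·53 = 1.
Scaling by 1441 gives the particular solution (u, v) = (-242088, 76373).
The general solution is u = -242088 + 653k, v = 76373 − 206k; taking k = 371 gives the smaller pair u = 175, v = -53.
Indeed 206·175 + 653·(-53) = 36050 − 34609 = 1441.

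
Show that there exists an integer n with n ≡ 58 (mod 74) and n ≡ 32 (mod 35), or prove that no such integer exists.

n = 872

gcd(74, 35) = 1, so the Chinese Remainder Theorem guarantees exactly one residue class mod 2590 satisfying both.
Any solution of the first congruence is n = 58 + 74t; substituting into the second, 74t ≡ 32 − 58 ≡ 9 (mod 35).
74 ≡ 4 (mod 35), so this reads 4t ≡ 9 (mod 35). Note 4·9 = 36 ≡ 1 (mod 35) (as 36 − 1 = 1·35), so 4⁻¹ ≡ 9.
Multiplying by 9: t ≡ 9·9 = 81 ≡ 11 (mod 35).
Taking t = 11 gives n = 58 + 74·11 = 872.
Indeed 872 ≡ 58 (mod 74) and 872 ≡ 32 (mod 35).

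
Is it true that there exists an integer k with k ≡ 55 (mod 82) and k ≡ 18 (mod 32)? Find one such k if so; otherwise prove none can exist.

No, no such integer exists.

Reduce both congruences modulo 2, which divides 82 and 32: they say k ≡ 55 (mod 2) and k ≡ 18 (mod 2).
But 55 mod 2 = 1 while 18 mod 2 = 0, a contradiction.
Therefore no such k exists.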